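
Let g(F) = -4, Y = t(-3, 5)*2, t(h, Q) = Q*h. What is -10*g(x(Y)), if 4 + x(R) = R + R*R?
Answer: 40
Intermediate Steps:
Y = -30 (Y = (5*(-3))*2 = -15*2 = -30)
x(R) = -4 + R + R**2 (x(R) = -4 + (R + R*R) = -4 + (R + R**2) = -4 + R + R**2)
-10*g(x(Y)) = -10*(-4) = 40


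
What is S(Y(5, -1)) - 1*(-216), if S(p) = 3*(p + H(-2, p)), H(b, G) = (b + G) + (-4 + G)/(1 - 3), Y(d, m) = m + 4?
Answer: 459/2 ≈ 229.50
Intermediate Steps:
Y(d, m) = 4 + m
H(b, G) = 2 + b + G/2 (H(b, G) = (G + b) + (-4 + G)/(-2) = (G + b) + (-4 + G)*(-½) = (G + b) + (2 - G/2) = 2 + b + G/2)
S(p) = 9*p/2 (S(p) = 3*(p + (2 - 2 + p/2)) = 3*(p + p/2) = 3*(3*p/2) = 9*p/2)
S(Y(5, -1)) - 1*(-216) = 9*(4 - 1)/2 - 1*(-216) = (9/2)*3 + 216 = 27/2 + 216 = 459/2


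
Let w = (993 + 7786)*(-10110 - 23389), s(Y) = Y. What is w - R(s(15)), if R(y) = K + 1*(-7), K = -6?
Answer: -294087708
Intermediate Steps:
w = -294087721 (w = 8779*(-33499) = -294087721)
R(y) = -13 (R(y) = -6 + 1*(-7) = -6 - 7 = -13)
w - R(s(15)) = -294087721 - 1*(-13) = -294087721 + 13 = -294087708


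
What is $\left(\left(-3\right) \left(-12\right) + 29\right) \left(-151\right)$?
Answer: $-9815$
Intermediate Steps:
$\left(\left(-3\right) \left(-12\right) + 29\right) \left(-151\right) = \left(36 + 29\right) \left(-151\right) = 65 \left(-151\right) = -9815$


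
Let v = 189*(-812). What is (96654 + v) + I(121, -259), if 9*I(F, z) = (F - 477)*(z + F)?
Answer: -154066/3 ≈ -51355.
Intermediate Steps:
v = -153468
I(F, z) = (-477 + F)*(F + z)/9 (I(F, z) = ((F - 477)*(z + F))/9 = ((-477 + F)*(F + z))/9 = (-477 + F)*(F + z)/9)
(96654 + v) + I(121, -259) = (96654 - 153468) + (-53*121 - 53*(-259) + (⅑)*121² + (⅑)*121*(-259)) = -56814 + (-6413 + 13727 + (⅑)*14641 - 31339/9) = -56814 + (-6413 + 13727 + 14641/9 - 31339/9) = -56814 + 16376/3 = -154066/3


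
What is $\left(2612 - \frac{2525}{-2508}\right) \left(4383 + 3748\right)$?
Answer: $\frac{53285866151}{2508} \approx 2.1246 \cdot 10^{7}$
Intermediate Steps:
$\left(2612 - \frac{2525}{-2508}\right) \left(4383 + 3748\right) = \left(2612 - - \frac{2525}{2508}\right) 8131 = \left(2612 + \frac{2525}{2508}\right) 8131 = \frac{6553421}{2508} \cdot 8131 = \frac{53285866151}{2508}$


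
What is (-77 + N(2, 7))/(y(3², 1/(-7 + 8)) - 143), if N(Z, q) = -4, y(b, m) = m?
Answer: 81/142 ≈ 0.57042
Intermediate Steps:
(-77 + N(2, 7))/(y(3², 1/(-7 + 8)) - 143) = (-77 - 4)/(1/(-7 + 8) - 143) = -81/(1/1 - 143) = -81/(1 - 143) = -81/(-142) = -81*(-1/142) = 81/142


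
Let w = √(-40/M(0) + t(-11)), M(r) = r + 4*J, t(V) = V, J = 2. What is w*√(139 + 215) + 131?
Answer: 131 + 4*I*√354 ≈ 131.0 + 75.26*I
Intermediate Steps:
M(r) = 8 + r (M(r) = r + 4*2 = r + 8 = 8 + r)
w = 4*I (w = √(-40/(8 + 0) - 11) = √(-40/8 - 11) = √(-40*⅛ - 11) = √(-5 - 11) = √(-16) = 4*I ≈ 4.0*I)
w*√(139 + 215) + 131 = (4*I)*√(139 + 215) + 131 = (4*I)*√354 + 131 = 4*I*√354 + 131 = 131 + 4*I*√354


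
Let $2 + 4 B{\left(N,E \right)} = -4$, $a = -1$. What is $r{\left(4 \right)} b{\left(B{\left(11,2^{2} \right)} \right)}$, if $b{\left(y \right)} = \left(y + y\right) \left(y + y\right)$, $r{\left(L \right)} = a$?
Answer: $-9$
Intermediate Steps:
$r{\left(L \right)} = -1$
$B{\left(N,E \right)} = - \frac{3}{2}$ ($B{\left(N,E \right)} = - \frac{1}{2} + \frac{1}{4} \left(-4\right) = - \frac{1}{2} - 1 = - \frac{3}{2}$)
$b{\left(y \right)} = 4 y^{2}$ ($b{\left(y \right)} = 2 y 2 y = 4 y^{2}$)
$r{\left(4 \right)} b{\left(B{\left(11,2^{2} \right)} \right)} = - 4 \left(- \frac{3}{2}\right)^{2} = - \frac{4 \cdot 9}{4} = \left(-1\right) 9 = -9$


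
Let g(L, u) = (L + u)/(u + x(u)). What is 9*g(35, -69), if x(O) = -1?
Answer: 153/35 ≈ 4.3714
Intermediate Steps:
g(L, u) = (L + u)/(-1 + u) (g(L, u) = (L + u)/(u - 1) = (L + u)/(-1 + u))
9*g(35, -69) = 9*((35 - 69)/(-1 - 69)) = 9*(-34/(-70)) = 9*(-1/70*(-34)) = 9*(17/35) = 153/35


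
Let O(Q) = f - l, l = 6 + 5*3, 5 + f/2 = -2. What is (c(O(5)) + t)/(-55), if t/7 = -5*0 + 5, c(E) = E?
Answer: 0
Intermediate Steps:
f = -14 (f = -10 + 2*(-2) = -10 - 4 = -14)
l = 21 (l = 6 + 15 = 21)
O(Q) = -35 (O(Q) = -14 - 1*21 = -14 - 21 = -35)
t = 35 (t = 7*(-5*0 + 5) = 7*(0 + 5) = 7*5 = 35)
(c(O(5)) + t)/(-55) = (-35 + 35)/(-55) = 0*(-1/55) = 0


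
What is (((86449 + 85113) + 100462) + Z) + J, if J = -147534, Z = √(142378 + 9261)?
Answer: 124490 + √151639 ≈ 1.2488e+5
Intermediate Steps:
Z = √151639 ≈ 389.41
(((86449 + 85113) + 100462) + Z) + J = (((86449 + 85113) + 100462) + √151639) - 147534 = ((171562 + 100462) + √151639) - 147534 = (272024 + √151639) - 147534 = 124490 + √151639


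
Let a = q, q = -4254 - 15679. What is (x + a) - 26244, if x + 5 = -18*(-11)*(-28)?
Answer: -51726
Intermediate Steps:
x = -5549 (x = -5 - 18*(-11)*(-28) = -5 + 198*(-28) = -5 - 5544 = -5549)
q = -19933
a = -19933
(x + a) - 26244 = (-5549 - 19933) - 26244 = -25482 - 26244 = -51726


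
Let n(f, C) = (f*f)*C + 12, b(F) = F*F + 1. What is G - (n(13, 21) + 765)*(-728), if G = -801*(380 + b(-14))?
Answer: 2687151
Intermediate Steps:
b(F) = 1 + F² (b(F) = F² + 1 = 1 + F²)
n(f, C) = 12 + C*f² (n(f, C) = f²*C + 12 = C*f² + 12 = 12 + C*f²)
G = -462177 (G = -801*(380 + (1 + (-14)²)) = -801*(380 + (1 + 196)) = -801*(380 + 197) = -801*577 = -462177)
G - (n(13, 21) + 765)*(-728) = -462177 - ((12 + 21*13²) + 765)*(-728) = -462177 - ((12 + 21*169) + 765)*(-728) = -462177 - ((12 + 3549) + 765)*(-728) = -462177 - (3561 + 765)*(-728) = -462177 - 4326*(-728) = -462177 - 1*(-3149328) = -462177 + 3149328 = 2687151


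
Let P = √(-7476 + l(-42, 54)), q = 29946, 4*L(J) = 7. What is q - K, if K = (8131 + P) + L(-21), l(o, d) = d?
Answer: 87253/4 - I*√7422 ≈ 21813.0 - 86.151*I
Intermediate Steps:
L(J) = 7/4 (L(J) = (¼)*7 = 7/4)
P = I*√7422 (P = √(-7476 + 54) = √(-7422) = I*√7422 ≈ 86.151*I)
K = 32531/4 + I*√7422 (K = (8131 + I*√7422) + 7/4 = 32531/4 + I*√7422 ≈ 8132.8 + 86.151*I)
q - K = 29946 - (32531/4 + I*√7422) = 29946 + (-32531/4 - I*√7422) = 87253/4 - I*√7422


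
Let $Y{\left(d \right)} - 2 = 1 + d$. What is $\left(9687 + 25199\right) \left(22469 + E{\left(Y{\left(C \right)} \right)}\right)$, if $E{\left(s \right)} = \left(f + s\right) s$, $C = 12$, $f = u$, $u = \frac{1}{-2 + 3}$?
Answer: $792226174$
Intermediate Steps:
$u = 1$ ($u = 1^{-1} = 1$)
$f = 1$
$Y{\left(d \right)} = 3 + d$ ($Y{\left(d \right)} = 2 + \left(1 + d\right) = 3 + d$)
$E{\left(s \right)} = s \left(1 + s\right)$ ($E{\left(s \right)} = \left(1 + s\right) s = s \left(1 + s\right)$)
$\left(9687 + 25199\right) \left(22469 + E{\left(Y{\left(C \right)} \right)}\right) = \left(9687 + 25199\right) \left(22469 + \left(3 + 12\right) \left(1 + \left(3 + 12\right)\right)\right) = 34886 \left(22469 + 15 \left(1 + 15\right)\right) = 34886 \left(22469 + 15 \cdot 16\right) = 34886 \left(22469 + 240\right) = 34886 \cdot 22709 = 792226174$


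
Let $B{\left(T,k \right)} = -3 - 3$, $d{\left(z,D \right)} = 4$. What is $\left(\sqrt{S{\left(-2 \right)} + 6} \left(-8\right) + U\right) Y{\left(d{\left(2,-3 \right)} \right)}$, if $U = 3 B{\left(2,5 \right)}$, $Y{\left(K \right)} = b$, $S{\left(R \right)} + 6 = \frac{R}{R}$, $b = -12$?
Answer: $312$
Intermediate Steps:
$S{\left(R \right)} = -5$ ($S{\left(R \right)} = -6 + \frac{R}{R} = -6 + 1 = -5$)
$Y{\left(K \right)} = -12$
$B{\left(T,k \right)} = -6$ ($B{\left(T,k \right)} = -3 - 3 = -6$)
$U = -18$ ($U = 3 \left(-6\right) = -18$)
$\left(\sqrt{S{\left(-2 \right)} + 6} \left(-8\right) + U\right) Y{\left(d{\left(2,-3 \right)} \right)} = \left(\sqrt{-5 + 6} \left(-8\right) - 18\right) \left(-12\right) = \left(\sqrt{1} \left(-8\right) - 18\right) \left(-12\right) = \left(1 \left(-8\right) - 18\right) \left(-12\right) = \left(-8 - 18\right) \left(-12\right) = \left(-26\right) \left(-12\right) = 312$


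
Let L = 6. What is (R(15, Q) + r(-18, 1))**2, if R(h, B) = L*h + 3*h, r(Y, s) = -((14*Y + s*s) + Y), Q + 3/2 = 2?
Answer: 163216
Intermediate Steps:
Q = 1/2 (Q = -3/2 + 2 = 1/2 ≈ 0.50000)
r(Y, s) = -s**2 - 15*Y (r(Y, s) = -((14*Y + s**2) + Y) = -((s**2 + 14*Y) + Y) = -(s**2 + 15*Y) = -s**2 - 15*Y)
R(h, B) = 9*h (R(h, B) = 6*h + 3*h = 9*h)
(R(15, Q) + r(-18, 1))**2 = (9*15 + (-1*1**2 - 15*(-18)))**2 = (135 + (-1*1 + 270))**2 = (135 + (-1 + 270))**2 = (135 + 269)**2 = 404**2 = 163216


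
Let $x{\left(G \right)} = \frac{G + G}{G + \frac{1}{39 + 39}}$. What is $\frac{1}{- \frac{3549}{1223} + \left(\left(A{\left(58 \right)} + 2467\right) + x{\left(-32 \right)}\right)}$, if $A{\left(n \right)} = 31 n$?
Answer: $\frac{3051385}{13011407486} \approx 0.00023452$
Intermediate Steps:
$x{\left(G \right)} = \frac{2 G}{\frac{1}{78} + G}$ ($x{\left(G \right)} = \frac{2 G}{G + \frac{1}{78}} = \frac{2 G}{\frac{1}{78} + G}$)
$\frac{1}{- \frac{3549}{1223} + \left(\left(A{\left(58 \right)} + 2467\right) + x{\left(-32 \right)}\right)} = \frac{1}{- \frac{3549}{1223} + \left(\left(31 \cdot 58 + 2467\right) + 156 \left(-32\right) \frac{1}{1 + 78 \left(-32\right)}\right)} = \frac{1}{\left(-3549\right) \frac{1}{1223} + \left(\left(1798 + 2467\right) + 156 \left(-32\right) \frac{1}{1 - 2496}\right)} = \frac{1}{- \frac{3549}{1223} + \left(4265 + 156 \left(-32\right) \frac{1}{-2495}\right)} = \frac{1}{- \frac{3549}{1223} + \left(4265 + 156 \left(-32\right) \left(- \frac{1}{2495}\right)\right)} = \frac{1}{- \frac{3549}{1223} + \left(4265 + \frac{4992}{2495}\right)} = \frac{1}{- \frac{3549}{1223} + \frac{10646167}{2495}} = \frac{1}{\frac{13011407486}{3051385}} = \frac{3051385}{13011407486}$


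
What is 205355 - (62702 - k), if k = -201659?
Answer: -59006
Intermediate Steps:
205355 - (62702 - k) = 205355 - (62702 - 1*(-201659)) = 205355 - (62702 + 201659) = 205355 - 1*264361 = 205355 - 264361 = -59006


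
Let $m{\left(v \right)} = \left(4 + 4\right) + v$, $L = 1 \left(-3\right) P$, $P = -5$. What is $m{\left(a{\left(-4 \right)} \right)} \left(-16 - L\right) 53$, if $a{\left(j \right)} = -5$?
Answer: $-4929$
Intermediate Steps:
$L = 15$ ($L = 1 \left(-3\right) \left(-5\right) = \left(-3\right) \left(-5\right) = 15$)
$m{\left(v \right)} = 8 + v$
$m{\left(a{\left(-4 \right)} \right)} \left(-16 - L\right) 53 = \left(8 - 5\right) \left(-16 - 15\right) 53 = 3 \left(-16 - 15\right) 53 = 3 \left(-31\right) 53 = \left(-93\right) 53 = -4929$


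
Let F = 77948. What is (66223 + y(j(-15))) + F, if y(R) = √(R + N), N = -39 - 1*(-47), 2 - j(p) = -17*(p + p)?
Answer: 144171 + 10*I*√5 ≈ 1.4417e+5 + 22.361*I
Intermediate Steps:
j(p) = 2 + 34*p (j(p) = 2 - (-17)*(p + p) = 2 - (-17)*2*p = 2 - (-34)*p = 2 + 34*p)
N = 8 (N = -39 + 47 = 8)
y(R) = √(8 + R) (y(R) = √(R + 8) = √(8 + R))
(66223 + y(j(-15))) + F = (66223 + √(8 + (2 + 34*(-15)))) + 77948 = (66223 + √(8 + (2 - 510))) + 77948 = (66223 + √(8 - 508)) + 77948 = (66223 + √(-500)) + 77948 = (66223 + 10*I*√5) + 77948 = 144171 + 10*I*√5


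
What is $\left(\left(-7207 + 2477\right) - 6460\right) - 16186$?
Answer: $-27376$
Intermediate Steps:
$\left(\left(-7207 + 2477\right) - 6460\right) - 16186 = \left(-4730 - 6460\right) - 16186 = -11190 - 16186 = -27376$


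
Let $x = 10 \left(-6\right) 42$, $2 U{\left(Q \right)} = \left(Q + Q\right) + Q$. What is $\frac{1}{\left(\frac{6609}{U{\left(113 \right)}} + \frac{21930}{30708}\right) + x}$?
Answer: $- \frac{578334}{1434438757} \approx -0.00040318$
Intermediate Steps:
$U{\left(Q \right)} = \frac{3 Q}{2}$ ($U{\left(Q \right)} = \frac{\left(Q + Q\right) + Q}{2} = \frac{2 Q + Q}{2} = \frac{3 Q}{2}$)
$x = -2520$ ($x = \left(-60\right) 42 = -2520$)
$\frac{1}{\left(\frac{6609}{U{\left(113 \right)}} + \frac{21930}{30708}\right) + x} = \frac{1}{\left(\frac{6609}{\frac{3}{2} \cdot 113} + \frac{21930}{30708}\right) - 2520} = \frac{1}{\left(\frac{6609}{\frac{339}{2}} + 21930 \cdot \frac{1}{30708}\right) - 2520} = \frac{1}{\left(6609 \cdot \frac{2}{339} + \frac{3655}{5118}\right) - 2520} = \frac{1}{\left(\frac{4406}{113} + \frac{3655}{5118}\right) - 2520} = \frac{1}{\frac{22962923}{578334} - 2520} = \frac{1}{- \frac{1434438757}{578334}} = - \frac{578334}{1434438757}$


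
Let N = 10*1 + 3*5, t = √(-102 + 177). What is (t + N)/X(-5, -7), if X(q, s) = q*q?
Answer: 1 + √3/5 ≈ 1.3464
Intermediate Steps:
t = 5*√3 (t = √75 = 5*√3 ≈ 8.6602)
X(q, s) = q²
N = 25 (N = 10 + 15 = 25)
(t + N)/X(-5, -7) = (5*√3 + 25)/((-5)²) = (25 + 5*√3)/25 = (25 + 5*√3)*(1/25) = 1 + √3/5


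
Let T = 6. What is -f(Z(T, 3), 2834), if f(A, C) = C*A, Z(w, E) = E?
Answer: -8502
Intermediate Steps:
f(A, C) = A*C
-f(Z(T, 3), 2834) = -3*2834 = -1*8502 = -8502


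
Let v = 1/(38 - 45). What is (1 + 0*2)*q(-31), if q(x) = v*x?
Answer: 31/7 ≈ 4.4286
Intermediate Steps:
v = -⅐ (v = 1/(-7) = -⅐ ≈ -0.14286)
q(x) = -x/7
(1 + 0*2)*q(-31) = (1 + 0*2)*(-⅐*(-31)) = (1 + 0)*(31/7) = 1*(31/7) = 31/7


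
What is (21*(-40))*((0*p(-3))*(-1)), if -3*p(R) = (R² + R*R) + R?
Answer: 0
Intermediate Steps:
p(R) = -2*R²/3 - R/3 (p(R) = -((R² + R*R) + R)/3 = -((R² + R²) + R)/3 = -(2*R² + R)/3 = -(R + 2*R²)/3 = -2*R²/3 - R/3)
(21*(-40))*((0*p(-3))*(-1)) = (21*(-40))*((0*(-⅓*(-3)*(1 + 2*(-3))))*(-1)) = -840*0*(-⅓*(-3)*(1 - 6))*(-1) = -840*0*(-⅓*(-3)*(-5))*(-1) = -840*0*(-5)*(-1) = -0*(-1) = -840*0 = 0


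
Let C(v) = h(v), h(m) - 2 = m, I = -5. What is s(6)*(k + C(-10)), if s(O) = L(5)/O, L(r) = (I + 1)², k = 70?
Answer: 496/3 ≈ 165.33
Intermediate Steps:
h(m) = 2 + m
C(v) = 2 + v
L(r) = 16 (L(r) = (-5 + 1)² = (-4)² = 16)
s(O) = 16/O
s(6)*(k + C(-10)) = (16/6)*(70 + (2 - 10)) = (16*(⅙))*(70 - 8) = (8/3)*62 = 496/3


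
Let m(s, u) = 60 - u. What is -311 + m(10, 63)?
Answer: -314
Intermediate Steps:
-311 + m(10, 63) = -311 + (60 - 1*63) = -311 + (60 - 63) = -311 - 3 = -314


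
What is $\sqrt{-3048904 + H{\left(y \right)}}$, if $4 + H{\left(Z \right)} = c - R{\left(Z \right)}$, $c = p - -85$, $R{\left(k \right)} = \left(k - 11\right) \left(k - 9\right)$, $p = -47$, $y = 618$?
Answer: $3 i \sqrt{379837} \approx 1848.9 i$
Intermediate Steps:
$R{\left(k \right)} = \left(-11 + k\right) \left(-9 + k\right)$
$c = 38$ ($c = -47 - -85 = -47 + 85 = 38$)
$H{\left(Z \right)} = -65 - Z^{2} + 20 Z$ ($H{\left(Z \right)} = -4 - \left(61 + Z^{2} - 20 Z\right) = -65 - Z^{2} + 20 Z$)
$\sqrt{-3048904 + H{\left(y \right)}} = \sqrt{-3048904 - 369629} = \sqrt{-3418533} = 3 i \sqrt{379837}$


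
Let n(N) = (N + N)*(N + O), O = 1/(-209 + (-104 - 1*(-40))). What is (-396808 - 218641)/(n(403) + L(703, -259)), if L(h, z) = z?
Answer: -12924429/6815677 ≈ -1.8963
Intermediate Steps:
O = -1/273 (O = 1/(-209 + (-104 + 40)) = 1/(-209 - 64) = 1/(-273) = -1/273 ≈ -0.0036630)
n(N) = 2*N*(-1/273 + N) (n(N) = (N + N)*(N - 1/273) = (2*N)*(-1/273 + N) = 2*N*(-1/273 + N))
(-396808 - 218641)/(n(403) + L(703, -259)) = (-396808 - 218641)/((2/273)*403*(-1 + 273*403) - 259) = -615449/((2/273)*403*(-1 + 110019) - 259) = -615449/((2/273)*403*110018 - 259) = -615449/(6821116/21 - 259) = -615449/6815677/21 = -615449*21/6815677 = -12924429/6815677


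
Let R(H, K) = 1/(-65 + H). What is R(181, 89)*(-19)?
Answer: -19/116 ≈ -0.16379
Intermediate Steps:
R(181, 89)*(-19) = -19/(-65 + 181) = -19/116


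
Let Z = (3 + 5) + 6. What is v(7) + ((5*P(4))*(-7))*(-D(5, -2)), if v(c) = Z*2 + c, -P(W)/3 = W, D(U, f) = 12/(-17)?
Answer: 5635/17 ≈ 331.47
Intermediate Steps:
D(U, f) = -12/17 (D(U, f) = 12*(-1/17) = -12/17)
P(W) = -3*W
Z = 14 (Z = 8 + 6 = 14)
v(c) = 28 + c (v(c) = 14*2 + c = 28 + c)
v(7) + ((5*P(4))*(-7))*(-D(5, -2)) = (28 + 7) + ((5*(-3*4))*(-7))*(-1*(-12/17)) = 35 + ((5*(-12))*(-7))*(12/17) = 35 - 60*(-7)*(12/17) = 35 + 420*(12/17) = 35 + 5040/17 = 5635/17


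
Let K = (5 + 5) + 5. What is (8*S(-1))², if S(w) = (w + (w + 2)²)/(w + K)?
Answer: 0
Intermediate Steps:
K = 15 (K = 10 + 5 = 15)
S(w) = (w + (2 + w)²)/(15 + w) (S(w) = (w + (w + 2)²)/(w + 15) = (w + (2 + w)²)/(15 + w))
(8*S(-1))² = (8*((-1 + (2 - 1)²)/(15 - 1)))² = (8*((-1 + 1²)/14))² = (8*((-1 + 1)/14))² = (8*((1/14)*0))² = (8*0)² = 0² = 0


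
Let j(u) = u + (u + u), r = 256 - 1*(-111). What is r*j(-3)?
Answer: -3303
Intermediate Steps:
r = 367 (r = 256 + 111 = 367)
j(u) = 3*u (j(u) = u + 2*u = 3*u)
r*j(-3) = 367*(3*(-3)) = 367*(-9) = -3303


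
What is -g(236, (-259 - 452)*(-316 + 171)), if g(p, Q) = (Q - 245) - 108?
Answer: -102742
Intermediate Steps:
g(p, Q) = -353 + Q (g(p, Q) = (-245 + Q) - 108 = -353 + Q)
-g(236, (-259 - 452)*(-316 + 171)) = -(-353 + (-259 - 452)*(-316 + 171)) = -(-353 - 711*(-145)) = -(-353 + 103095) = -1*102742 = -102742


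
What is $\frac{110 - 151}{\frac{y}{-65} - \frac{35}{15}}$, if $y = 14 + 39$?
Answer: $\frac{7995}{614} \approx 13.021$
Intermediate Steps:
$y = 53$
$\frac{110 - 151}{\frac{y}{-65} - \frac{35}{15}} = \frac{110 - 151}{\frac{53}{-65} - \frac{35}{15}} = - \frac{41}{53 \left(- \frac{1}{65}\right) - \frac{7}{3}} = - \frac{41}{- \frac{53}{65} - \frac{7}{3}} = - \frac{41}{- \frac{614}{195}} = \left(-41\right) \left(- \frac{195}{614}\right) = \frac{7995}{614}$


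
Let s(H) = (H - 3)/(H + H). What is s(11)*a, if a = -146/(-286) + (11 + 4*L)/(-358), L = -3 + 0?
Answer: 52554/281567 ≈ 0.18665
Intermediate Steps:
s(H) = (-3 + H)/(2*H) (s(H) = (-3 + H)/((2*H)) = (-3 + H)*(1/(2*H)) = (-3 + H)/(2*H))
L = -3
a = 26277/51194 (a = -146/(-286) + (11 + 4*(-3))/(-358) = -146*(-1/286) + (11 - 12)*(-1/358) = 73/143 - 1*(-1/358) = 73/143 + 1/358 = 26277/51194 ≈ 0.51328)
s(11)*a = ((1/2)*(-3 + 11)/11)*(26277/51194) = ((1/2)*(1/11)*8)*(26277/51194) = (4/11)*(26277/51194) = 52554/281567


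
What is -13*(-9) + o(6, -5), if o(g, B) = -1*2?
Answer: 115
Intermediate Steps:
o(g, B) = -2
-13*(-9) + o(6, -5) = -13*(-9) - 2 = 117 - 2 = 115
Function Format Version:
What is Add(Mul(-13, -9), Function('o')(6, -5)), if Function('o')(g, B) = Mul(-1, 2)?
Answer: 115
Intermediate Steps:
Function('o')(g, B) = -2
Add(Mul(-13, -9), Function('o')(6, -5)) = Add(Mul(-13, -9), -2) = Add(117, -2) = 115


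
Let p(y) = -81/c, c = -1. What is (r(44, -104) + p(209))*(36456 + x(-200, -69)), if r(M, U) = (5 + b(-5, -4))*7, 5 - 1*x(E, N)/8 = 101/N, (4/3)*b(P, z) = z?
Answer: 239308040/69 ≈ 3.4682e+6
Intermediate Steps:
b(P, z) = 3*z/4
x(E, N) = 40 - 808/N
r(M, U) = 14 (r(M, U) = (5 + (¾)*(-4))*7 = (5 - 3)*7 = 2*7 = 14)
p(y) = 81 (p(y) = -81/(-1) = -81*(-1) = 81)
(r(44, -104) + p(209))*(36456 + x(-200, -69)) = (14 + 81)*(36456 + (40 - 808/(-69))) = 95*(36456 + (40 - 808*(-1/69))) = 95*(36456 + (40 + 808/69)) = 95*(36456 + 3568/69) = 95*(2519032/69) = 239308040/69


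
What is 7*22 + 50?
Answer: 204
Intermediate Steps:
7*22 + 50 = 154 + 50 = 204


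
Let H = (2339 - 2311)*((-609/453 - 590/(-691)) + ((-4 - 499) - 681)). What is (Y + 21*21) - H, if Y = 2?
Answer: 3506769019/104341 ≈ 33609.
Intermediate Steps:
H = -3460545956/104341 (H = 28*((-609*1/453 - 590*(-1/691)) + (-503 - 681)) = 28*((-203/151 + 590/691) - 1184) = 28*(-51183/104341 - 1184) = 28*(-123590927/104341) = -3460545956/104341 ≈ -33166.)
(Y + 21*21) - H = (2 + 21*21) - 1*(-3460545956/104341) = (2 + 441) + 3460545956/104341 = 443 + 3460545956/104341 = 3506769019/104341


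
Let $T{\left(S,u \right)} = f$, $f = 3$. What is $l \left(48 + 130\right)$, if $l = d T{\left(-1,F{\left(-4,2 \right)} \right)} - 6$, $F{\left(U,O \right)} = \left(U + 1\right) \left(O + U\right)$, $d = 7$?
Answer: $2670$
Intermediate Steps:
$F{\left(U,O \right)} = \left(1 + U\right) \left(O + U\right)$
$T{\left(S,u \right)} = 3$
$l = 15$ ($l = 7 \cdot 3 - 6 = 21 - 6 = 15$)
$l \left(48 + 130\right) = 15 \left(48 + 130\right) = 15 \cdot 178 = 2670$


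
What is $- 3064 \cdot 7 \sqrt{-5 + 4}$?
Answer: $- 21448 i \approx - 21448.0 i$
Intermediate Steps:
$- 3064 \cdot 7 \sqrt{-5 + 4} = - 3064 \cdot 7 \sqrt{-1} = - 3064 \cdot 7 i = - 21448 i$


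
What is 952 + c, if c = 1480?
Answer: 2432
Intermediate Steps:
952 + c = 952 + 1480 = 2432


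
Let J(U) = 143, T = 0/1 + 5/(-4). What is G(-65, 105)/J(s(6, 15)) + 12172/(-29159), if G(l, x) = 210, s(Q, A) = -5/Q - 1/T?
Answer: 337138/320749 ≈ 1.0511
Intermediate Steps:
T = -5/4 (T = 0*1 + 5*(-1/4) = 0 - 5/4 = -5/4 ≈ -1.2500)
s(Q, A) = 4/5 - 5/Q (s(Q, A) = -5/Q - 1/(-5/4) = -5/Q - 1*(-4/5) = -5/Q + 4/5 = 4/5 - 5/Q)
G(-65, 105)/J(s(6, 15)) + 12172/(-29159) = 210/143 + 12172/(-29159) = 210*(1/143) + 12172*(-1/29159) = 210/143 - 12172/29159 = 337138/320749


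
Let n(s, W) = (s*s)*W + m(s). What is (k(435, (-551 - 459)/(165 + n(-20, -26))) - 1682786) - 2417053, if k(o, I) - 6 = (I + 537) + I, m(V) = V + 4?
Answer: -42021881276/10251 ≈ -4.0993e+6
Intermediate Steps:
m(V) = 4 + V
n(s, W) = 4 + s + W*s² (n(s, W) = (s*s)*W + (4 + s) = s²*W + (4 + s) = W*s² + (4 + s) = 4 + s + W*s²)
k(o, I) = 543 + 2*I (k(o, I) = 6 + ((I + 537) + I) = 6 + ((537 + I) + I) = 6 + (537 + 2*I) = 543 + 2*I)
(k(435, (-551 - 459)/(165 + n(-20, -26))) - 1682786) - 2417053 = ((543 + 2*((-551 - 459)/(165 + (4 - 20 - 26*(-20)²)))) - 1682786) - 2417053 = ((543 + 2*(-1010/(165 + (4 - 20 - 26*400)))) - 1682786) - 2417053 = ((543 + 2*(-1010/(165 + (4 - 20 - 10400)))) - 1682786) - 2417053 = ((543 + 2*(-1010/(165 - 10416))) - 1682786) - 2417053 = ((543 + 2*(-1010/(-10251))) - 1682786) - 2417053 = ((543 + 2*(-1010*(-1/10251))) - 1682786) - 2417053 = ((543 + 2*(1010/10251)) - 1682786) - 2417053 = ((543 + 2020/10251) - 1682786) - 2417053 = (5568313/10251 - 1682786) - 2417053 = -17244670973/10251 - 2417053 = -42021881276/10251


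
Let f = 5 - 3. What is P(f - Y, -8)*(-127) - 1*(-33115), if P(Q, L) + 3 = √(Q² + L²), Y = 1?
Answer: 33496 - 127*√65 ≈ 32472.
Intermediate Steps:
f = 2
P(Q, L) = -3 + √(L² + Q²) (P(Q, L) = -3 + √(Q² + L²) = -3 + √(L² + Q²))
P(f - Y, -8)*(-127) - 1*(-33115) = (-3 + √((-8)² + (2 - 1*1)²))*(-127) - 1*(-33115) = (-3 + √(64 + (2 - 1)²))*(-127) + 33115 = (-3 + √(64 + 1²))*(-127) + 33115 = (-3 + √(64 + 1))*(-127) + 33115 = (-3 + √65)*(-127) + 33115 = (381 - 127*√65) + 33115 = 33496 - 127*√65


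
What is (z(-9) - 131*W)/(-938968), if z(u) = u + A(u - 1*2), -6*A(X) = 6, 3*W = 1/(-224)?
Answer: 6589/630986496 ≈ 1.0442e-5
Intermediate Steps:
W = -1/672 (W = (1/3)/(-224) = (1/3)*(-1/224) = -1/672 ≈ -0.0014881)
A(X) = -1 (A(X) = -1/6*6 = -1)
z(u) = -1 + u (z(u) = u - 1 = -1 + u)
(z(-9) - 131*W)/(-938968) = ((-1 - 9) - 131*(-1/672))/(-938968) = (-10 + 131/672)*(-1/938968) = -6589/672*(-1/938968) = 6589/630986496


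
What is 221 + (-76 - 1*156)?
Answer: -11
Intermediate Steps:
221 + (-76 - 1*156) = 221 + (-76 - 156) = 221 - 232 = -11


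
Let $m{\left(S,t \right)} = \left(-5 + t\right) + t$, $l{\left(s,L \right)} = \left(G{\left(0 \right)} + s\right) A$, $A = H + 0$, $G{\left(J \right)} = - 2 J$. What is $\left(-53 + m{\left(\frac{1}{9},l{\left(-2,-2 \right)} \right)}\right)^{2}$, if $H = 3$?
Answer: $4900$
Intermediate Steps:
$A = 3$ ($A = 3 + 0 = 3$)
$l{\left(s,L \right)} = 3 s$ ($l{\left(s,L \right)} = \left(\left(-2\right) 0 + s\right) 3 = \left(0 + s\right) 3 = s 3 = 3 s$)
$m{\left(S,t \right)} = -5 + 2 t$
$\left(-53 + m{\left(\frac{1}{9},l{\left(-2,-2 \right)} \right)}\right)^{2} = \left(-53 + \left(-5 + 2 \cdot 3 \left(-2\right)\right)\right)^{2} = \left(-53 + \left(-5 + 2 \left(-6\right)\right)\right)^{2} = \left(-53 - 17\right)^{2} = \left(-70\right)^{2} = 4900$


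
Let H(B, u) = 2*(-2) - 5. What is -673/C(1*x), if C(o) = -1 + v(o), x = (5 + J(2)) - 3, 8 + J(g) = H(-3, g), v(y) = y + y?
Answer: 673/31 ≈ 21.710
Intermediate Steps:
H(B, u) = -9 (H(B, u) = -4 - 5 = -9)
v(y) = 2*y
J(g) = -17 (J(g) = -8 - 9 = -17)
x = -15 (x = (5 - 17) - 3 = -12 - 3 = -15)
C(o) = -1 + 2*o
-673/C(1*x) = -673/(-1 + 2*(1*(-15))) = -673/(-1 + 2*(-15)) = -673/(-1 - 30) = -673/(-31) = -673*(-1/31) = 673/31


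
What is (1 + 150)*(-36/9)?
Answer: -604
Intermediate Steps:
(1 + 150)*(-36/9) = 151*(-36/9) = 151*(-1*4) = 151*(-4) = -604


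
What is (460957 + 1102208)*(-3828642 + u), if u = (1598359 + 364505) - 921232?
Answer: -4356556486650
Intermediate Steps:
u = 1041632 (u = 1962864 - 921232 = 1041632)
(460957 + 1102208)*(-3828642 + u) = (460957 + 1102208)*(-3828642 + 1041632) = 1563165*(-2787010) = -4356556486650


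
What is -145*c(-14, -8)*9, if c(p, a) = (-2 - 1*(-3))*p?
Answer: 18270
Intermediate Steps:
c(p, a) = p (c(p, a) = (-2 + 3)*p = 1*p = p)
-145*c(-14, -8)*9 = -145*(-14)*9 = 2030*9 = 18270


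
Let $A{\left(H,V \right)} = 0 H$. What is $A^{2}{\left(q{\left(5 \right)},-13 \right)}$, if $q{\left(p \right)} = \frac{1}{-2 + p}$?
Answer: $0$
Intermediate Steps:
$A{\left(H,V \right)} = 0$
$A^{2}{\left(q{\left(5 \right)},-13 \right)} = 0^{2} = 0$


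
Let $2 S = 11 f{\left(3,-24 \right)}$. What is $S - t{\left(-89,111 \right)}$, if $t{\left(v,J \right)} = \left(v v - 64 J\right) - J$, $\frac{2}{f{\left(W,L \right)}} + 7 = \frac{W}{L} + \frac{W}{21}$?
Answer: $- \frac{276662}{391} \approx -707.58$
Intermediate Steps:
$f{\left(W,L \right)} = \frac{2}{-7 + \frac{W}{21} + \frac{W}{L}}$ ($f{\left(W,L \right)} = \frac{2}{-7 + \left(\frac{W}{L} + \frac{W}{21}\right)} = \frac{2}{-7 + \left(\frac{W}{21} + \frac{W}{L}\right)} = \frac{2}{-7 + \frac{W}{21} + \frac{W}{L}}$)
$t{\left(v,J \right)} = v^{2} - 65 J$ ($t{\left(v,J \right)} = \left(v^{2} - 64 J\right) - J = v^{2} - 65 J$)
$S = - \frac{616}{391}$ ($S = \frac{11 \cdot 42 \left(-24\right) \frac{1}{\left(-147\right) \left(-24\right) + 21 \cdot 3 - 72}}{2} = \frac{11 \cdot 42 \left(-24\right) \frac{1}{3528 + 63 - 72}}{2} = \frac{11 \cdot 42 \left(-24\right) \frac{1}{3519}}{2} = \frac{11 \left(- \frac{112}{391}\right)}{2} = \frac{1}{2} \left(- \frac{1232}{391}\right) = - \frac{616}{391} \approx -1.5754$)
$S - t{\left(-89,111 \right)} = - \frac{616}{391} - \left(\left(-89\right)^{2} - 7215\right) = - \frac{616}{391} - \left(7921 - 7215\right) = - \frac{616}{391} - 706 = - \frac{276662}{391}$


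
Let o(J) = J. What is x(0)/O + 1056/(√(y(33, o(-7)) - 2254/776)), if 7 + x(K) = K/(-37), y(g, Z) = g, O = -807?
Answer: 7/807 + 2112*√1132669/11677 ≈ 192.50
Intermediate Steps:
x(K) = -7 - K/37 (x(K) = -7 + K/(-37) = -7 + K*(-1/37) = -7 - K/37)
x(0)/O + 1056/(√(y(33, o(-7)) - 2254/776)) = (-7 - 1/37*0)/(-807) + 1056/(√(33 - 2254/776)) = (-7 + 0)*(-1/807) + 1056/(√(33 - 2254*1/776)) = -7*(-1/807) + 1056/(√(33 - 1127/388)) = 7/807 + 1056/(√(11677/388)) = 7/807 + 1056/((√1132669/194)) = 7/807 + 1056*(2*√1132669/11677) = 7/807 + 2112*√1132669/11677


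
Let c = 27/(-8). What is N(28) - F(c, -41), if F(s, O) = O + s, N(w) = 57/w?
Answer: 2599/56 ≈ 46.411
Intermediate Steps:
c = -27/8 (c = 27*(-⅛) = -27/8 ≈ -3.3750)
N(28) - F(c, -41) = 57/28 - (-41 - 27/8) = 57*(1/28) - 1*(-355/8) = 57/28 + 355/8 = 2599/56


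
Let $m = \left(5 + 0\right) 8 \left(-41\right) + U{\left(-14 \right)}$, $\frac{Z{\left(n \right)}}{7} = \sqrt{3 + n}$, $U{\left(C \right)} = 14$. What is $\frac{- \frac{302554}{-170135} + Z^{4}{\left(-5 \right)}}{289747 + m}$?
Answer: $\frac{233468442}{7002780905} \approx 0.033339$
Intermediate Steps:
$Z{\left(n \right)} = 7 \sqrt{3 + n}$
$m = -1626$ ($m = \left(5 + 0\right) 8 \left(-41\right) + 14 = 5 \cdot 8 \left(-41\right) + 14 = 40 \left(-41\right) + 14 = -1640 + 14 = -1626$)
$\frac{- \frac{302554}{-170135} + Z^{4}{\left(-5 \right)}}{289747 + m} = \frac{- \frac{302554}{-170135} + \left(7 \sqrt{3 - 5}\right)^{4}}{289747 - 1626} = \frac{\left(-302554\right) \left(- \frac{1}{170135}\right) + \left(7 \sqrt{-2}\right)^{4}}{288121} = \left(\frac{43222}{24305} + \left(7 i \sqrt{2}\right)^{4}\right) \frac{1}{288121} = \left(\frac{43222}{24305} + 9604\right) \frac{1}{288121} = \frac{233468442}{24305} \cdot \frac{1}{288121} = \frac{233468442}{7002780905}$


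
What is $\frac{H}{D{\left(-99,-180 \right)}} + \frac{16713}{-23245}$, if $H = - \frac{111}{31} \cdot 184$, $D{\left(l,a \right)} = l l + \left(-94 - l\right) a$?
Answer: $- \frac{73715807}{92956755} \approx -0.79301$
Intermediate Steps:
$D{\left(l,a \right)} = l^{2} + a \left(-94 - l\right)$
$H = - \frac{20424}{31}$ ($H = \left(-111\right) \frac{1}{31} \cdot 184 = \left(- \frac{111}{31}\right) 184 = - \frac{20424}{31} \approx -658.84$)
$\frac{H}{D{\left(-99,-180 \right)}} + \frac{16713}{-23245} = - \frac{20424}{31 \left(\left(-99\right)^{2} - -16920 - \left(-180\right) \left(-99\right)\right)} + \frac{16713}{-23245} = - \frac{20424}{31 \left(9801 + 16920 - 17820\right)} + 16713 \left(- \frac{1}{23245}\right) = - \frac{20424}{31 \cdot 8901} - \frac{16713}{23245} = \left(- \frac{20424}{31}\right) \frac{1}{8901} - \frac{16713}{23245} = - \frac{296}{3999} - \frac{16713}{23245} = - \frac{73715807}{92956755}$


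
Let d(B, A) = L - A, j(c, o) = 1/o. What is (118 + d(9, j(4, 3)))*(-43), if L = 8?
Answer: -16211/3 ≈ -5403.7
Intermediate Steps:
d(B, A) = 8 - A
(118 + d(9, j(4, 3)))*(-43) = (118 + (8 - 1/3))*(-43) = (118 + 23/3)*(-43) = (377/3)*(-43) = -16211/3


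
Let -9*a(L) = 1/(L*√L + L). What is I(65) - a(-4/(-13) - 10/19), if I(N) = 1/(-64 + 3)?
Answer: (-1458*√1482 + 3841591*I)/(29646*(-247*I + 3*√1482)) ≈ -0.43345 + 0.195*I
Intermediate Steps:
a(L) = -1/(9*(L + L^(3/2))) (a(L) = -1/(9*(L*√L + L)) = -1/(9*(L^(3/2) + L)) = -1/(9*(L + L^(3/2))))
I(N) = -1/61 (I(N) = 1/(-61) = -1/61)
I(65) - a(-4/(-13) - 10/19) = -1/61 - (-1)/(9*(-4/(-13) - 10/19) + 9*(-4/(-13) - 10/19)^(3/2)) = -1/61 - (-1)/(9*(-4*(-1/13) - 10*1/19) + 9*(-4*(-1/13) - 10*1/19)^(3/2)) = -1/61 - (-1)/(9*(4/13 - 10/19) + 9*(4/13 - 10/19)^(3/2)) = -1/61 - (-1)/(9*(-54/247) + 9*(-54/247)^(3/2)) = -1/61 - (-1)/(-486/247 + 9*(-162*I*√1482/61009)) = -1/61 - (-1)/(-486/247 - 1458*I*√1482/61009) = -1/61 + 1/(-486/247 - 1458*I*√1482/61009)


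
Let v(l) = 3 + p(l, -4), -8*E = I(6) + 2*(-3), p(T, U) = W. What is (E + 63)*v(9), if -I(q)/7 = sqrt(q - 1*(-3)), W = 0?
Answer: 1593/8 ≈ 199.13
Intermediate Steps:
I(q) = -7*sqrt(3 + q) (I(q) = -7*sqrt(q - 1*(-3)) = -7*sqrt(q + 3) = -7*sqrt(3 + q))
p(T, U) = 0
E = 27/8 (E = -(-7*sqrt(3 + 6) + 2*(-3))/8 = -(-7*sqrt(9) - 6)/8 = -(-7*3 - 6)/8 = -(-21 - 6)/8 = -1/8*(-27) = 27/8 ≈ 3.3750)
v(l) = 3 (v(l) = 3 + 0 = 3)
(E + 63)*v(9) = (27/8 + 63)*3 = (531/8)*3 = 1593/8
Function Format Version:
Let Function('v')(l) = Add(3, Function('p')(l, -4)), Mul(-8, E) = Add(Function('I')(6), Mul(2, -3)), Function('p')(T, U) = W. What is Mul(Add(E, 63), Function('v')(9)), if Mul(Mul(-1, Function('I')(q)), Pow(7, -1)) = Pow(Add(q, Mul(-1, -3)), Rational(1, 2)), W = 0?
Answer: Rational(1593, 8) ≈ 199.13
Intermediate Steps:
Function('I')(q) = Mul(-7, Pow(Add(3, q), Rational(1, 2))) (Function('I')(q) = Mul(-7, Pow(Add(q, Mul(-1, -3)), Rational(1, 2))) = Mul(-7, Pow(Add(q, 3), Rational(1, 2))) = Mul(-7, Pow(Add(3, q), Rational(1, 2))))
Function('p')(T, U) = 0
E = Rational(27, 8) (E = Mul(Rational(-1, 8), Add(Mul(-7, Pow(Add(3, 6), Rational(1, 2))), Mul(2, -3))) = Mul(Rational(-1, 8), Add(Mul(-7, Pow(9, Rational(1, 2))), -6)) = Mul(Rational(-1, 8), Add(Mul(-7, 3), -6)) = Mul(Rational(-1, 8), Add(-21, -6)) = Mul(Rational(-1, 8), -27) = Rational(27, 8) ≈ 3.3750)
Function('v')(l) = 3 (Function('v')(l) = Add(3, 0) = 3)
Mul(Add(E, 63), Function('v')(9)) = Mul(Add(Rational(27, 8), 63), 3) = Mul(Rational(531, 8), 3) = Rational(1593, 8)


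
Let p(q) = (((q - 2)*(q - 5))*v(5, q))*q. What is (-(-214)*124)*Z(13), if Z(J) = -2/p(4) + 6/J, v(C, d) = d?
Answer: 361553/26 ≈ 13906.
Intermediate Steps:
p(q) = q²*(-5 + q)*(-2 + q) (p(q) = (((q - 2)*(q - 5))*q)*q = (((-2 + q)*(-5 + q))*q)*q = (((-5 + q)*(-2 + q))*q)*q = (q*(-5 + q)*(-2 + q))*q = q²*(-5 + q)*(-2 + q))
Z(J) = 1/16 + 6/J (Z(J) = -2*1/(16*(10 + 4² - 7*4)) + 6/J = -2*1/(16*(10 + 16 - 28)) + 6/J = -2/(16*(-2)) + 6/J = -2/(-32) + 6/J = -2*(-1/32) + 6/J = 1/16 + 6/J)
(-(-214)*124)*Z(13) = (-(-214)*124)*((1/16)*(96 + 13)/13) = (-214*(-124))*((1/16)*(1/13)*109) = 26536*(109/208) = 361553/26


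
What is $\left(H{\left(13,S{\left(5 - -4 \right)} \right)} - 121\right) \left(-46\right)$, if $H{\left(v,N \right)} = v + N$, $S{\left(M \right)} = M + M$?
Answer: $4140$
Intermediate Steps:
$S{\left(M \right)} = 2 M$
$H{\left(v,N \right)} = N + v$
$\left(H{\left(13,S{\left(5 - -4 \right)} \right)} - 121\right) \left(-46\right) = \left(\left(2 \left(5 - -4\right) + 13\right) - 121\right) \left(-46\right) = \left(\left(2 \left(5 + 4\right) + 13\right) - 121\right) \left(-46\right) = \left(\left(2 \cdot 9 + 13\right) - 121\right) \left(-46\right) = \left(\left(18 + 13\right) - 121\right) \left(-46\right) = \left(31 - 121\right) \left(-46\right) = \left(-90\right) \left(-46\right) = 4140$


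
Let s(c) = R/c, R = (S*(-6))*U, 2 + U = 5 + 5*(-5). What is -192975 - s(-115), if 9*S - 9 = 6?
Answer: -4438381/23 ≈ -1.9297e+5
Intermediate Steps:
S = 5/3 (S = 1 + (⅑)*6 = 1 + ⅔ = 5/3 ≈ 1.6667)
U = -22 (U = -2 + (5 + 5*(-5)) = -2 + (5 - 25) = -2 - 20 = -22)
R = 220 (R = ((5/3)*(-6))*(-22) = -10*(-22) = 220)
s(c) = 220/c
-192975 - s(-115) = -192975 - 220/(-115) = -192975 - 220*(-1)/115 = -192975 - 1*(-44/23) = -192975 + 44/23 = -4438381/23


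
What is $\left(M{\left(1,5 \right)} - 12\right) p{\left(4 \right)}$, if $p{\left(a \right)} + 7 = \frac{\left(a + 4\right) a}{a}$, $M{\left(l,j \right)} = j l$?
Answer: $-7$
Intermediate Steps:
$p{\left(a \right)} = -3 + a$ ($p{\left(a \right)} = -7 + \frac{\left(a + 4\right) a}{a} = -7 + \frac{\left(4 + a\right) a}{a} = -7 + \frac{a \left(4 + a\right)}{a} = -7 + \left(4 + a\right) = -3 + a$)
$\left(M{\left(1,5 \right)} - 12\right) p{\left(4 \right)} = \left(5 \cdot 1 - 12\right) \left(-3 + 4\right) = \left(5 - 12\right) 1 = \left(-7\right) 1 = -7$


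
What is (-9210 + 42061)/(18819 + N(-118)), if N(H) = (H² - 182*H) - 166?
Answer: 32851/54053 ≈ 0.60776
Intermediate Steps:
N(H) = -166 + H² - 182*H
(-9210 + 42061)/(18819 + N(-118)) = (-9210 + 42061)/(18819 + (-166 + (-118)² - 182*(-118))) = 32851/(18819 + (-166 + 13924 + 21476)) = 32851/(18819 + 35234) = 32851/54053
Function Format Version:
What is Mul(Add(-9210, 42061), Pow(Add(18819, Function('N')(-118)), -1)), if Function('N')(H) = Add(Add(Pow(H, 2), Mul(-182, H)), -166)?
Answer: Rational(32851, 54053) ≈ 0.60776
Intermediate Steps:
Function('N')(H) = Add(-166, Pow(H, 2), Mul(-182, H))
Mul(Add(-9210, 42061), Pow(Add(18819, Function('N')(-118)), -1)) = Mul(Add(-9210, 42061), Pow(Add(18819, Add(-166, Pow(-118, 2), Mul(-182, -118))), -1)) = Mul(32851, Pow(Add(18819, Add(-166, 13924, 21476)), -1)) = Mul(32851, Pow(Add(18819, 35234), -1)) = Mul(32851, Pow(54053, -1)) = Mul(32851, Rational(1, 54053)) = Rational(32851, 54053)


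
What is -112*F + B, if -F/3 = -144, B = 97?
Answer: -48287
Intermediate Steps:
F = 432 (F = -3*(-144) = 432)
-112*F + B = -112*432 + 97 = -48384 + 97 = -48287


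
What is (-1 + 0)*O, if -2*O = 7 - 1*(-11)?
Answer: 9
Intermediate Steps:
O = -9 (O = -(7 - 1*(-11))/2 = -(7 + 11)/2 = -1/2*18 = -9)
(-1 + 0)*O = (-1 + 0)*(-9) = -1*(-9) = 9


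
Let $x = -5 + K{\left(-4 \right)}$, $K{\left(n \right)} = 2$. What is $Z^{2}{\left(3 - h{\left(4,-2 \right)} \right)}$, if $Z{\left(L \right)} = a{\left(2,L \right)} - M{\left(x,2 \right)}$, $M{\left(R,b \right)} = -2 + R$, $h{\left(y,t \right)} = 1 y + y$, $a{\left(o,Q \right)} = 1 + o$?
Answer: $64$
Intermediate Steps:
$x = -3$ ($x = -5 + 2 = -3$)
$h{\left(y,t \right)} = 2 y$ ($h{\left(y,t \right)} = y + y = 2 y$)
$Z{\left(L \right)} = 8$ ($Z{\left(L \right)} = \left(1 + 2\right) - \left(-2 - 3\right) = 3 - -5 = 3 + 5 = 8$)
$Z^{2}{\left(3 - h{\left(4,-2 \right)} \right)} = 8^{2} = 64$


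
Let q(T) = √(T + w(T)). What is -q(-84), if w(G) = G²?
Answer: -2*√1743 ≈ -83.499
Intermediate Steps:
q(T) = √(T + T²)
-q(-84) = -√(-84*(1 - 84)) = -√(-84*(-83)) = -√6972 = -2*√1743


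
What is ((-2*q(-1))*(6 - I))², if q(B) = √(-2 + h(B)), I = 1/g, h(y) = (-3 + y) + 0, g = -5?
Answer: -23064/25 ≈ -922.56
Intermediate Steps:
h(y) = -3 + y
I = -⅕ (I = 1/(-5) = -⅕ ≈ -0.20000)
q(B) = √(-5 + B) (q(B) = √(-2 + (-3 + B)) = √(-5 + B))
((-2*q(-1))*(6 - I))² = ((-2*√(-5 - 1))*(6 - 1*(-⅕)))² = ((-2*I*√6)*(6 + ⅕))² = (-2*I*√6*(31/5))² = (-62*I*√6/5)² = -23064/25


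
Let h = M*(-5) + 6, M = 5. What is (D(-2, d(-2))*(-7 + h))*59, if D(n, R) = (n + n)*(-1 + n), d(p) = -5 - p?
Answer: -18408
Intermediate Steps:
D(n, R) = 2*n*(-1 + n) (D(n, R) = (2*n)*(-1 + n) = 2*n*(-1 + n))
h = -19 (h = 5*(-5) + 6 = -25 + 6 = -19)
(D(-2, d(-2))*(-7 + h))*59 = ((2*(-2)*(-1 - 2))*(-7 - 19))*59 = ((2*(-2)*(-3))*(-26))*59 = (12*(-26))*59 = -312*59 = -18408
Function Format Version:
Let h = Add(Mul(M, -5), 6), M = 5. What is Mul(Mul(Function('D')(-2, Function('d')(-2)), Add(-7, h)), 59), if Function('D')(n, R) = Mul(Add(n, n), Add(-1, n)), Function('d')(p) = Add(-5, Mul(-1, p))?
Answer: -18408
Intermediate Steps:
Function('D')(n, R) = Mul(2, n, Add(-1, n)) (Function('D')(n, R) = Mul(Mul(2, n), Add(-1, n)) = Mul(2, n, Add(-1, n)))
h = -19 (h = Add(Mul(5, -5), 6) = Add(-25, 6) = -19)
Mul(Mul(Function('D')(-2, Function('d')(-2)), Add(-7, h)), 59) = Mul(Mul(Mul(2, -2, Add(-1, -2)), Add(-7, -19)), 59) = Mul(Mul(Mul(2, -2, -3), -26), 59) = Mul(Mul(12, -26), 59) = Mul(-312, 59) = -18408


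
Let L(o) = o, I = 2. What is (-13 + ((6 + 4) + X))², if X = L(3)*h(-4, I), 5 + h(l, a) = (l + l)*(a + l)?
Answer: 900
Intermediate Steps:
h(l, a) = -5 + 2*l*(a + l) (h(l, a) = -5 + (l + l)*(a + l) = -5 + (2*l)*(a + l) = -5 + 2*l*(a + l))
X = 33 (X = 3*(-5 + 2*(-4)² + 2*2*(-4)) = 3*(-5 + 2*16 - 16) = 3*(-5 + 32 - 16) = 3*11 = 33)
(-13 + ((6 + 4) + X))² = (-13 + ((6 + 4) + 33))² = (-13 + (10 + 33))² = (-13 + 43)² = 30² = 900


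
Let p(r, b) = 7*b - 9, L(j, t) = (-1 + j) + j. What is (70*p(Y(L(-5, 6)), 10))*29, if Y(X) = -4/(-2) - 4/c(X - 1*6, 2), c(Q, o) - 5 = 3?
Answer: 123830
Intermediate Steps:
c(Q, o) = 8 (c(Q, o) = 5 + 3 = 8)
L(j, t) = -1 + 2*j
Y(X) = 3/2 (Y(X) = -4/(-2) - 4/8 = -4*(-½) - 4*⅛ = 2 - ½ = 3/2)
p(r, b) = -9 + 7*b
(70*p(Y(L(-5, 6)), 10))*29 = (70*(-9 + 7*10))*29 = (70*(-9 + 70))*29 = (70*61)*29 = 4270*29 = 123830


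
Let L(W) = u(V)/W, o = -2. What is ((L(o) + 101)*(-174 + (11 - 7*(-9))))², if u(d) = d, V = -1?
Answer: 103022500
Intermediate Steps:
L(W) = -1/W
((L(o) + 101)*(-174 + (11 - 7*(-9))))² = ((-1/(-2) + 101)*(-174 + (11 - 7*(-9))))² = ((-1*(-½) + 101)*(-174 + (11 + 63)))² = ((½ + 101)*(-174 + 74))² = ((203/2)*(-100))² = (-10150)² = 103022500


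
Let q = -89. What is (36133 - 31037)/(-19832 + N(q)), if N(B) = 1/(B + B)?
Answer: -907088/3530097 ≈ -0.25696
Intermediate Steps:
N(B) = 1/(2*B)
(36133 - 31037)/(-19832 + N(q)) = (36133 - 31037)/(-19832 + (½)/(-89)) = 5096/(-19832 + (½)*(-1/89)) = 5096/(-19832 - 1/178) = 5096/(-3530097/178) = 5096*(-178/3530097) = -907088/3530097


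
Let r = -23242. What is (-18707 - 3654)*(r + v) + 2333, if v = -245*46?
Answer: 771725165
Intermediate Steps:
v = -11270
(-18707 - 3654)*(r + v) + 2333 = (-18707 - 3654)*(-23242 - 11270) + 2333 = -22361*(-34512) + 2333 = 771722832 + 2333 = 771725165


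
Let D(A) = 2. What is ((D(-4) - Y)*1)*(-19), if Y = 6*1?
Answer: 76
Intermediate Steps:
Y = 6
((D(-4) - Y)*1)*(-19) = ((2 - 1*6)*1)*(-19) = ((2 - 6)*1)*(-19) = -4*1*(-19) = -4*(-19) = 76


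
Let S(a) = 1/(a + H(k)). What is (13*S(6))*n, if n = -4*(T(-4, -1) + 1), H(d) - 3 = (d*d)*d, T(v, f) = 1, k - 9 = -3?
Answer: -104/225 ≈ -0.46222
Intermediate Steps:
k = 6 (k = 9 - 3 = 6)
H(d) = 3 + d**3 (H(d) = 3 + (d*d)*d = 3 + d**2*d = 3 + d**3)
S(a) = 1/(219 + a) (S(a) = 1/(a + (3 + 6**3)) = 1/(a + (3 + 216)) = 1/(a + 219) = 1/(219 + a))
n = -8 (n = -4*(1 + 1) = -4*2 = -8)
(13*S(6))*n = (13/(219 + 6))*(-8) = (13/225)*(-8) = -104/225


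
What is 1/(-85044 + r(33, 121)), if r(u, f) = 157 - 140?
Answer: -1/85027 ≈ -1.1761e-5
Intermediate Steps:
r(u, f) = 17
1/(-85044 + r(33, 121)) = 1/(-85044 + 17) = 1/(-85027) = -1/85027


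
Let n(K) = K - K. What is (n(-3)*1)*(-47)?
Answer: 0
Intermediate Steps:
n(K) = 0
(n(-3)*1)*(-47) = (0*1)*(-47) = 0*(-47) = 0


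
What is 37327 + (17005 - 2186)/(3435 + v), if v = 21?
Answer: 129016931/3456 ≈ 37331.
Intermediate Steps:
37327 + (17005 - 2186)/(3435 + v) = 37327 + (17005 - 2186)/(3435 + 21) = 37327 + 14819/3456 = 129016931/3456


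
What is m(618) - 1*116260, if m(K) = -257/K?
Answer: -71848937/618 ≈ -1.1626e+5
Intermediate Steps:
m(618) - 1*116260 = -257/618 - 1*116260 = -257*1/618 - 116260 = -257/618 - 116260 = -71848937/618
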